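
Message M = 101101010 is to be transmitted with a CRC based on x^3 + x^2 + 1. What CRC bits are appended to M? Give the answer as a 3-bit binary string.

Append 3 zeros: 101101010000. Divide by 1101 (XOR where the leading bit is 1):
  pos 0: 1011 XOR 1101 = 0110
  pos 1: 1100 XOR 1101 = 0001
  pos 4: 1101 XOR 1101 = 0000
Remainder (last 3 bits) = 000. This is the CRC / FCS.

000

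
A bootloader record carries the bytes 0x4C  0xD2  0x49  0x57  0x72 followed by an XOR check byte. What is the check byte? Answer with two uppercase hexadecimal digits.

XOR the bytes together:
  start with 0x4C
  0x4C ⊕ 0xD2 = 0x9E
  0x9E ⊕ 0x49 = 0xD7
  0xD7 ⊕ 0x57 = 0x80
  0x80 ⊕ 0x72 = 0xF2

F2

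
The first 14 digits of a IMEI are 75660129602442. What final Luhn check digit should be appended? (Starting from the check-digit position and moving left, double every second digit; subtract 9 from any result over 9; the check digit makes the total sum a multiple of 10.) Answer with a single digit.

6

Partial digits right→left: 2 4 4 2 0 6 9 2 1 0 6 6 5 7
Double every second digit counting from the check-digit position (so the 1st, 3rd, 5th, ... of the partial from the right).
  doubled (with −9 where >9): 4 8 0 9 2 3 1 → sum 27
  kept as-is: 4 2 6 2 0 6 7 → sum 27
Total = 27 + 27 = 54.
Check digit = (10 − (54 mod 10)) mod 10 = 6.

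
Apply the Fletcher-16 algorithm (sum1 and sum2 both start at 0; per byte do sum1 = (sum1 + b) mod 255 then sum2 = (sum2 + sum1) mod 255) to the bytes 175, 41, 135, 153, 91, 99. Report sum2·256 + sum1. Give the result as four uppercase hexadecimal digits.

Running sums (mod 255):
  after byte 0 (175): sum1=175, sum2=175
  after byte 1 (41): sum1=216, sum2=136
  after byte 2 (135): sum1=96, sum2=232
  after byte 3 (153): sum1=249, sum2=226
  after byte 4 (91): sum1=85, sum2=56
  after byte 5 (99): sum1=184, sum2=240
Checksum = sum2·256 + sum1 = 240·256 + 184 = 61624 = 0xF0B8.

F0B8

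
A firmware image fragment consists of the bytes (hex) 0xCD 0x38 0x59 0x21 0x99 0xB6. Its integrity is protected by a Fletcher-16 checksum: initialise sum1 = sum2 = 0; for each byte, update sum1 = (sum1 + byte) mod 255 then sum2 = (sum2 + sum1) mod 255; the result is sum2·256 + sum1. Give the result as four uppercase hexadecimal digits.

9ED0

Running sums (mod 255):
  after byte 0 (0xCD): sum1=205, sum2=205
  after byte 1 (0x38): sum1=6, sum2=211
  after byte 2 (0x59): sum1=95, sum2=51
  after byte 3 (0x21): sum1=128, sum2=179
  after byte 4 (0x99): sum1=26, sum2=205
  after byte 5 (0xB6): sum1=208, sum2=158
Checksum = sum2·256 + sum1 = 158·256 + 208 = 40656 = 0x9ED0.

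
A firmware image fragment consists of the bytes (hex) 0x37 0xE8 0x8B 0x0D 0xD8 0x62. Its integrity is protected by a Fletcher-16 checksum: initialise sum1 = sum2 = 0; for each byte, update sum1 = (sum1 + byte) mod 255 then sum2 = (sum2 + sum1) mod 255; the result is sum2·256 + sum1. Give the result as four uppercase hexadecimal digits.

Running sums (mod 255):
  after byte 0 (0x37): sum1=55, sum2=55
  after byte 1 (0xE8): sum1=32, sum2=87
  after byte 2 (0x8B): sum1=171, sum2=3
  after byte 3 (0x0D): sum1=184, sum2=187
  after byte 4 (0xD8): sum1=145, sum2=77
  after byte 5 (0x62): sum1=243, sum2=65
Checksum = sum2·256 + sum1 = 65·256 + 243 = 16883 = 0x41F3.

41F3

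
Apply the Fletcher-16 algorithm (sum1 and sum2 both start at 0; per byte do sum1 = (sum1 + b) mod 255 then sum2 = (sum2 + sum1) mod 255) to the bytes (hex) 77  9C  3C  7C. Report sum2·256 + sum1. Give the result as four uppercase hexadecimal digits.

A8CC

Running sums (mod 255):
  after byte 0 (77): sum1=119, sum2=119
  after byte 1 (9C): sum1=20, sum2=139
  after byte 2 (3C): sum1=80, sum2=219
  after byte 3 (7C): sum1=204, sum2=168
Checksum = sum2·256 + sum1 = 168·256 + 204 = 43212 = 0xA8CC.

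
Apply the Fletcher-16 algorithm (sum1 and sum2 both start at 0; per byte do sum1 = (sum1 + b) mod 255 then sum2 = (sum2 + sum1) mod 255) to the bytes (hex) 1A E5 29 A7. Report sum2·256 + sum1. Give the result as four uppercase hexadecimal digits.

14D0

Running sums (mod 255):
  after byte 0 (1A): sum1=26, sum2=26
  after byte 1 (E5): sum1=0, sum2=26
  after byte 2 (29): sum1=41, sum2=67
  after byte 3 (A7): sum1=208, sum2=20
Checksum = sum2·256 + sum1 = 20·256 + 208 = 5328 = 0x14D0.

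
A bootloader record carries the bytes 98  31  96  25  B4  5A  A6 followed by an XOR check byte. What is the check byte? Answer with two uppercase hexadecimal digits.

XOR the bytes together:
  start with 0x98
  0x98 ⊕ 0x31 = 0xA9
  0xA9 ⊕ 0x96 = 0x3F
  0x3F ⊕ 0x25 = 0x1A
  0x1A ⊕ 0xB4 = 0xAE
  0xAE ⊕ 0x5A = 0xF4
  0xF4 ⊕ 0xA6 = 0x52

52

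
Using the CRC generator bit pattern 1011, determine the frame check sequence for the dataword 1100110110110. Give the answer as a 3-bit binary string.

Append 3 zeros: 1100110110110000. Divide by 1011 (XOR where the leading bit is 1):
  pos 0: 1100 XOR 1011 = 0111
  pos 1: 1111 XOR 1011 = 0100
  pos 2: 1001 XOR 1011 = 0010
  pos 4: 1001 XOR 1011 = 0010
  pos 6: 1010 XOR 1011 = 0001
  pos 9: 1110 XOR 1011 = 0101
  pos 10: 1010 XOR 1011 = 0001
Remainder (last 3 bits) = 100. This is the CRC / FCS.

100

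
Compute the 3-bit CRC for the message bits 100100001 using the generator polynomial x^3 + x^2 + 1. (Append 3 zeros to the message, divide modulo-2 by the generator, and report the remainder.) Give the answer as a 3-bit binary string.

Append 3 zeros: 100100001000. Divide by 1101 (XOR where the leading bit is 1):
  pos 0: 1001 XOR 1101 = 0100
  pos 1: 1000 XOR 1101 = 0101
  pos 2: 1010 XOR 1101 = 0111
  pos 3: 1110 XOR 1101 = 0011
  pos 5: 1101 XOR 1101 = 0000
Remainder (last 3 bits) = 000. This is the CRC / FCS.

000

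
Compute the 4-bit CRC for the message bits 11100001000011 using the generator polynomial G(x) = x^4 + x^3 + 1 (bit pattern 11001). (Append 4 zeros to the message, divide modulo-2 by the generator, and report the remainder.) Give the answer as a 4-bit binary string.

1111

Append 4 zeros: 111000010000110000. Divide by 11001 (XOR where the leading bit is 1):
  pos 0: 11100 XOR 11001 = 00101
  pos 2: 10100 XOR 11001 = 01101
  pos 3: 11011 XOR 11001 = 00010
  pos 6: 10000 XOR 11001 = 01001
  pos 7: 10010 XOR 11001 = 01011
  pos 8: 10111 XOR 11001 = 01110
  pos 9: 11101 XOR 11001 = 00100
  pos 11: 10000 XOR 11001 = 01001
  pos 12: 10010 XOR 11001 = 01011
  pos 13: 10110 XOR 11001 = 01111
Remainder (last 4 bits) = 1111. This is the CRC / FCS.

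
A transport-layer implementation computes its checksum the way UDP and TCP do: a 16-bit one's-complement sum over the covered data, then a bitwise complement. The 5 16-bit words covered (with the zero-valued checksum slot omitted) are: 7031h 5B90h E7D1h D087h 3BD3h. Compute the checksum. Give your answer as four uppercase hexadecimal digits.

One's-complement addition (fold any carry out of bit 15 back into bit 0):
  0x7031 + 0x5B90 = 0x0CBC1
  0xCBC1 + 0xE7D1 = 0x1B392 → wrap carry → 0xB393
  0xB393 + 0xD087 = 0x1841A → wrap carry → 0x841B
  0x841B + 0x3BD3 = 0x0BFEE
One's-complement sum = 0xBFEE.
Checksum = ~0xBFEE & 0xFFFF = 0x4011.

4011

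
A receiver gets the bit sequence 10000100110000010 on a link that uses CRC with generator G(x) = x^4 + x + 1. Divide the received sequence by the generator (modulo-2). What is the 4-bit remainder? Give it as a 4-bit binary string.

Modulo-2 division of 10000100110000010 by 10011:
  pos 0: 10000 XOR 10011 = 00011
  pos 3: 11100 XOR 10011 = 01111
  pos 4: 11111 XOR 10011 = 01100
  pos 5: 11001 XOR 10011 = 01010
  pos 6: 10100 XOR 10011 = 00111
  pos 8: 11100 XOR 10011 = 01111
  pos 9: 11110 XOR 10011 = 01101
  pos 10: 11010 XOR 10011 = 01001
  pos 11: 10011 XOR 10011 = 00000
Remainder = 0000 (zero — the frame passes the CRC check).

0000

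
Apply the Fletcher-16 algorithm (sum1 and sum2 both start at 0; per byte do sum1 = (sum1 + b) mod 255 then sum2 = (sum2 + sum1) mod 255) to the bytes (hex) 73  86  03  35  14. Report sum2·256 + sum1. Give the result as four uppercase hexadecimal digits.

E246

Running sums (mod 255):
  after byte 0 (73): sum1=115, sum2=115
  after byte 1 (86): sum1=249, sum2=109
  after byte 2 (03): sum1=252, sum2=106
  after byte 3 (35): sum1=50, sum2=156
  after byte 4 (14): sum1=70, sum2=226
Checksum = sum2·256 + sum1 = 226·256 + 70 = 57926 = 0xE246.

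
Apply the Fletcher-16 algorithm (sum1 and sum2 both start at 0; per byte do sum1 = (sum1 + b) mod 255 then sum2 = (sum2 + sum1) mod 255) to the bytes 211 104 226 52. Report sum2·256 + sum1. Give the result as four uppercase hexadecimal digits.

Running sums (mod 255):
  after byte 0 (211): sum1=211, sum2=211
  after byte 1 (104): sum1=60, sum2=16
  after byte 2 (226): sum1=31, sum2=47
  after byte 3 (52): sum1=83, sum2=130
Checksum = sum2·256 + sum1 = 130·256 + 83 = 33363 = 0x8253.

8253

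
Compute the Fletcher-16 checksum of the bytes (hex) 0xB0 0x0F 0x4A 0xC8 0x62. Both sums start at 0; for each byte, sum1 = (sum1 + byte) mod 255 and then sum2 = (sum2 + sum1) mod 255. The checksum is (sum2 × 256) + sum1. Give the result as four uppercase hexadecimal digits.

8235

Running sums (mod 255):
  after byte 0 (0xB0): sum1=176, sum2=176
  after byte 1 (0x0F): sum1=191, sum2=112
  after byte 2 (0x4A): sum1=10, sum2=122
  after byte 3 (0xC8): sum1=210, sum2=77
  after byte 4 (0x62): sum1=53, sum2=130
Checksum = sum2·256 + sum1 = 130·256 + 53 = 33333 = 0x8235.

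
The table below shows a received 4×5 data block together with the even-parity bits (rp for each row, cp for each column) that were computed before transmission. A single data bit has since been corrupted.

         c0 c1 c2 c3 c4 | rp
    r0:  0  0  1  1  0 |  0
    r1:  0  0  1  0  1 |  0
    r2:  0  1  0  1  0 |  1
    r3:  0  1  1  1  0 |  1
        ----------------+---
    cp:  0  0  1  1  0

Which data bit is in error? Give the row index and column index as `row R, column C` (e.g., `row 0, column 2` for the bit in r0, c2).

row 2, column 4

Recompute each row's even parity and compare to rp:
  r0: data parity 0, sent rp 0 → ok
  r1: data parity 0, sent rp 0 → ok
  r2: data parity 0, sent rp 1 → mismatch
  r3: data parity 1, sent rp 1 → ok
Recompute each column's even parity and compare to cp:
  c0: data parity 0, sent cp 0 → ok
  c1: data parity 0, sent cp 0 → ok
  c2: data parity 1, sent cp 1 → ok
  c3: data parity 1, sent cp 1 → ok
  c4: data parity 1, sent cp 0 → mismatch
Exactly one row (r2) and one column (c4) fail → the flipped bit is at their intersection.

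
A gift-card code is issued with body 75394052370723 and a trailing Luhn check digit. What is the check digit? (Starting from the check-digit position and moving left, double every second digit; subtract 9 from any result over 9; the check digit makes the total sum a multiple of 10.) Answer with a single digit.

Partial digits right→left: 3 2 7 0 7 3 2 5 0 4 9 3 5 7
Double every second digit counting from the check-digit position (so the 1st, 3rd, 5th, ... of the partial from the right).
  doubled (with −9 where >9): 6 5 5 4 0 9 1 → sum 30
  kept as-is: 2 0 3 5 4 3 7 → sum 24
Total = 30 + 24 = 54.
Check digit = (10 − (54 mod 10)) mod 10 = 6.

6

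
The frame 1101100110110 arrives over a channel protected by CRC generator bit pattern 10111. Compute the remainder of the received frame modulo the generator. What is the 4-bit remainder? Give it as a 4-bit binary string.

0000

Modulo-2 division of 1101100110110 by 10111:
  pos 0: 11011 XOR 10111 = 01100
  pos 1: 11000 XOR 10111 = 01111
  pos 2: 11110 XOR 10111 = 01001
  pos 3: 10011 XOR 10111 = 00100
  pos 5: 10010 XOR 10111 = 00101
  pos 7: 10111 XOR 10111 = 00000
Remainder = 0000 (zero — the frame passes the CRC check).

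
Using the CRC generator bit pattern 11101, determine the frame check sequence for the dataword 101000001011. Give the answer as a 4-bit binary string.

Append 4 zeros: 1010000010110000. Divide by 11101 (XOR where the leading bit is 1):
  pos 0: 10100 XOR 11101 = 01001
  pos 1: 10010 XOR 11101 = 01111
  pos 2: 11110 XOR 11101 = 00011
  pos 5: 11010 XOR 11101 = 00111
  pos 7: 11111 XOR 11101 = 00010
  pos 10: 10000 XOR 11101 = 01101
  pos 11: 11010 XOR 11101 = 00111
Remainder (last 4 bits) = 0111. This is the CRC / FCS.

0111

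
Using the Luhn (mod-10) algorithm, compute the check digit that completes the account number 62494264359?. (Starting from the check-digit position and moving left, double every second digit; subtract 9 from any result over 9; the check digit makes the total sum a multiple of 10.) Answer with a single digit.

Partial digits right→left: 9 5 3 4 6 2 4 9 4 2 6
Double every second digit counting from the check-digit position (so the 1st, 3rd, 5th, ... of the partial from the right).
  doubled (with −9 where >9): 9 6 3 8 8 3 → sum 37
  kept as-is: 5 4 2 9 2 → sum 22
Total = 37 + 22 = 59.
Check digit = (10 − (59 mod 10)) mod 10 = 1.

1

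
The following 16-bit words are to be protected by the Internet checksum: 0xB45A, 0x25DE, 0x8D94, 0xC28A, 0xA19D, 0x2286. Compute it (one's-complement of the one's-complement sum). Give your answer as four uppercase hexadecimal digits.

1184

One's-complement addition (fold any carry out of bit 15 back into bit 0):
  0xB45A + 0x25DE = 0x0DA38
  0xDA38 + 0x8D94 = 0x167CC → wrap carry → 0x67CD
  0x67CD + 0xC28A = 0x12A57 → wrap carry → 0x2A58
  0x2A58 + 0xA19D = 0x0CBF5
  0xCBF5 + 0x2286 = 0x0EE7B
One's-complement sum = 0xEE7B.
Checksum = ~0xEE7B & 0xFFFF = 0x1184.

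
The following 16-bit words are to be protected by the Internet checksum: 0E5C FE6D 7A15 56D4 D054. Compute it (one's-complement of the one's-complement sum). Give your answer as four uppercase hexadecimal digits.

51F7

One's-complement addition (fold any carry out of bit 15 back into bit 0):
  0x0E5C + 0xFE6D = 0x10CC9 → wrap carry → 0x0CCA
  0x0CCA + 0x7A15 = 0x086DF
  0x86DF + 0x56D4 = 0x0DDB3
  0xDDB3 + 0xD054 = 0x1AE07 → wrap carry → 0xAE08
One's-complement sum = 0xAE08.
Checksum = ~0xAE08 & 0xFFFF = 0x51F7.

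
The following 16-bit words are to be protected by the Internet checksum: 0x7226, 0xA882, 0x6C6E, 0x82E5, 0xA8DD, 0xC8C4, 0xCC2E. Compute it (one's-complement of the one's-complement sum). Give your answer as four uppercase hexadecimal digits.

One's-complement addition (fold any carry out of bit 15 back into bit 0):
  0x7226 + 0xA882 = 0x11AA8 → wrap carry → 0x1AA9
  0x1AA9 + 0x6C6E = 0x08717
  0x8717 + 0x82E5 = 0x109FC → wrap carry → 0x09FD
  0x09FD + 0xA8DD = 0x0B2DA
  0xB2DA + 0xC8C4 = 0x17B9E → wrap carry → 0x7B9F
  0x7B9F + 0xCC2E = 0x147CD → wrap carry → 0x47CE
One's-complement sum = 0x47CE.
Checksum = ~0x47CE & 0xFFFF = 0xB831.

B831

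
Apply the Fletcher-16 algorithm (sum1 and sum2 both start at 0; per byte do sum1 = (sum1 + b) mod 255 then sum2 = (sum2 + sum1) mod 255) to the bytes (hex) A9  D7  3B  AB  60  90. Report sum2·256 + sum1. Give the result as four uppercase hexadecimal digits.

Running sums (mod 255):
  after byte 0 (A9): sum1=169, sum2=169
  after byte 1 (D7): sum1=129, sum2=43
  after byte 2 (3B): sum1=188, sum2=231
  after byte 3 (AB): sum1=104, sum2=80
  after byte 4 (60): sum1=200, sum2=25
  after byte 5 (90): sum1=89, sum2=114
Checksum = sum2·256 + sum1 = 114·256 + 89 = 29273 = 0x7259.

7259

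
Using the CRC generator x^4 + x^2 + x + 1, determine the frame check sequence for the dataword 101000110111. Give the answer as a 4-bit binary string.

Append 4 zeros: 1010001101110000. Divide by 10111 (XOR where the leading bit is 1):
  pos 0: 10100 XOR 10111 = 00011
  pos 3: 11011 XOR 10111 = 01100
  pos 4: 11000 XOR 10111 = 01111
  pos 5: 11111 XOR 10111 = 01000
  pos 6: 10001 XOR 10111 = 00110
  pos 8: 11010 XOR 10111 = 01101
  pos 9: 11010 XOR 10111 = 01101
  pos 10: 11010 XOR 10111 = 01101
  pos 11: 11010 XOR 10111 = 01101
Remainder (last 4 bits) = 1101. This is the CRC / FCS.

1101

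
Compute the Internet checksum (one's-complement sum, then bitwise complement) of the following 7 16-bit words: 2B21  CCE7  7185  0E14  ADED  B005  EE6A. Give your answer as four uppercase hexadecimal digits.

One's-complement addition (fold any carry out of bit 15 back into bit 0):
  0x2B21 + 0xCCE7 = 0x0F808
  0xF808 + 0x7185 = 0x1698D → wrap carry → 0x698E
  0x698E + 0x0E14 = 0x077A2
  0x77A2 + 0xADED = 0x1258F → wrap carry → 0x2590
  0x2590 + 0xB005 = 0x0D595
  0xD595 + 0xEE6A = 0x1C3FF → wrap carry → 0xC400
One's-complement sum = 0xC400.
Checksum = ~0xC400 & 0xFFFF = 0x3BFF.

3BFF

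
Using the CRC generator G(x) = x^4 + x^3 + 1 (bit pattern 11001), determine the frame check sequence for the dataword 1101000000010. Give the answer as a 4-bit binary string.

1110

Append 4 zeros: 11010000000100000. Divide by 11001 (XOR where the leading bit is 1):
  pos 0: 11010 XOR 11001 = 00011
  pos 3: 11000 XOR 11001 = 00001
  pos 7: 10001 XOR 11001 = 01000
  pos 8: 10000 XOR 11001 = 01001
  pos 9: 10010 XOR 11001 = 01011
  pos 10: 10110 XOR 11001 = 01111
  pos 11: 11110 XOR 11001 = 00111
Remainder (last 4 bits) = 1110. This is the CRC / FCS.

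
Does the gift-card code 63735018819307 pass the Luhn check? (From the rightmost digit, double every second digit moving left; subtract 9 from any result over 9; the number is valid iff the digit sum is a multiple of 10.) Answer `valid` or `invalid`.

invalid

From the right, keep odd positions and double even positions (subtract 9 from any doubled value over 9):
  doubled (positions 2,4,...): 0 9 7 2 1 5 3 → sum 27
  kept (positions 1,3,...): 7 3 1 8 0 3 3 → sum 25
Total = 52.
52 mod 10 = 2, so the number is invalid.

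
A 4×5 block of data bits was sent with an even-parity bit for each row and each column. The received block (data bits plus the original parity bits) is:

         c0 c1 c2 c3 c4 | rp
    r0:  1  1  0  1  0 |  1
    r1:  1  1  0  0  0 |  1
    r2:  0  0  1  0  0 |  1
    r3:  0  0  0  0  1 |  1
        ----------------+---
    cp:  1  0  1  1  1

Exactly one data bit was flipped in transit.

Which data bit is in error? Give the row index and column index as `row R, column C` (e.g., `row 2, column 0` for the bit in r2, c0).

Recompute each row's even parity and compare to rp:
  r0: data parity 1, sent rp 1 → ok
  r1: data parity 0, sent rp 1 → mismatch
  r2: data parity 1, sent rp 1 → ok
  r3: data parity 1, sent rp 1 → ok
Recompute each column's even parity and compare to cp:
  c0: data parity 0, sent cp 1 → mismatch
  c1: data parity 0, sent cp 0 → ok
  c2: data parity 1, sent cp 1 → ok
  c3: data parity 1, sent cp 1 → ok
  c4: data parity 1, sent cp 1 → ok
Exactly one row (r1) and one column (c0) fail → the flipped bit is at their intersection.

row 1, column 0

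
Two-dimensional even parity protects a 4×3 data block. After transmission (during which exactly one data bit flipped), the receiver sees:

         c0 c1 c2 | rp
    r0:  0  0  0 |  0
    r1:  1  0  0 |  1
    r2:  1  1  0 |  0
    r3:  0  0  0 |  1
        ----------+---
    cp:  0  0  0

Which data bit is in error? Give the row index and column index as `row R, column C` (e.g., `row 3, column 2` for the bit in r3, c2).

row 3, column 1

Recompute each row's even parity and compare to rp:
  r0: data parity 0, sent rp 0 → ok
  r1: data parity 1, sent rp 1 → ok
  r2: data parity 0, sent rp 0 → ok
  r3: data parity 0, sent rp 1 → mismatch
Recompute each column's even parity and compare to cp:
  c0: data parity 0, sent cp 0 → ok
  c1: data parity 1, sent cp 0 → mismatch
  c2: data parity 0, sent cp 0 → ok
Exactly one row (r3) and one column (c1) fail → the flipped bit is at their intersection.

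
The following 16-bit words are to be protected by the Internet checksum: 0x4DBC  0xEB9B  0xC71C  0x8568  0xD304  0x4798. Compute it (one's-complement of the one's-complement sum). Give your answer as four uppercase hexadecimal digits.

One's-complement addition (fold any carry out of bit 15 back into bit 0):
  0x4DBC + 0xEB9B = 0x13957 → wrap carry → 0x3958
  0x3958 + 0xC71C = 0x10074 → wrap carry → 0x0075
  0x0075 + 0x8568 = 0x085DD
  0x85DD + 0xD304 = 0x158E1 → wrap carry → 0x58E2
  0x58E2 + 0x4798 = 0x0A07A
One's-complement sum = 0xA07A.
Checksum = ~0xA07A & 0xFFFF = 0x5F85.

5F85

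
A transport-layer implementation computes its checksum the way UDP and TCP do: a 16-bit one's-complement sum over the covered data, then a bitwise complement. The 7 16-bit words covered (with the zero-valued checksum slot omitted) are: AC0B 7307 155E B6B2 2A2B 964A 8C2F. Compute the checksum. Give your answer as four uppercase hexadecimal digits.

One's-complement addition (fold any carry out of bit 15 back into bit 0):
  0xAC0B + 0x7307 = 0x11F12 → wrap carry → 0x1F13
  0x1F13 + 0x155E = 0x03471
  0x3471 + 0xB6B2 = 0x0EB23
  0xEB23 + 0x2A2B = 0x1154E → wrap carry → 0x154F
  0x154F + 0x964A = 0x0AB99
  0xAB99 + 0x8C2F = 0x137C8 → wrap carry → 0x37C9
One's-complement sum = 0x37C9.
Checksum = ~0x37C9 & 0xFFFF = 0xC836.

C836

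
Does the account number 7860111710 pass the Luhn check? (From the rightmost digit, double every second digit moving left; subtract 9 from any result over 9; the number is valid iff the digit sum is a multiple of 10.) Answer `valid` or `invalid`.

From the right, keep odd positions and double even positions (subtract 9 from any doubled value over 9):
  doubled (positions 2,4,...): 2 2 2 3 5 → sum 14
  kept (positions 1,3,...): 0 7 1 0 8 → sum 16
Total = 30.
30 mod 10 = 0, so the number is valid.

valid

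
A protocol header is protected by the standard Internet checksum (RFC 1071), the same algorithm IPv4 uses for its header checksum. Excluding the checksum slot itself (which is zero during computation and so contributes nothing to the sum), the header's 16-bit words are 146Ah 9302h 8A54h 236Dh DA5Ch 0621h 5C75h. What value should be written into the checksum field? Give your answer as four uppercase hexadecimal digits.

One's-complement addition (fold any carry out of bit 15 back into bit 0):
  0x146A + 0x9302 = 0x0A76C
  0xA76C + 0x8A54 = 0x131C0 → wrap carry → 0x31C1
  0x31C1 + 0x236D = 0x0552E
  0x552E + 0xDA5C = 0x12F8A → wrap carry → 0x2F8B
  0x2F8B + 0x0621 = 0x035AC
  0x35AC + 0x5C75 = 0x09221
One's-complement sum = 0x9221.
Checksum = ~0x9221 & 0xFFFF = 0x6DDE.

6DDE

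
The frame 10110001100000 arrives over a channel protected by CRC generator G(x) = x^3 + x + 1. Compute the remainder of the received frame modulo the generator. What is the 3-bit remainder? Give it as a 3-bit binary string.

Modulo-2 division of 10110001100000 by 1011:
  pos 0: 1011 XOR 1011 = 0000
  pos 7: 1100 XOR 1011 = 0111
  pos 8: 1110 XOR 1011 = 0101
  pos 9: 1010 XOR 1011 = 0001
Remainder = 010 (nonzero — an error is detected).

010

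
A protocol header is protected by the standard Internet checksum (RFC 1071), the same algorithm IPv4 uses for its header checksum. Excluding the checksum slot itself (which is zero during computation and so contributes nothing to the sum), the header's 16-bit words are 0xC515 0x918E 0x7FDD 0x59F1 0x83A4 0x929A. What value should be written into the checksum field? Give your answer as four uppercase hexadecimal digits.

One's-complement addition (fold any carry out of bit 15 back into bit 0):
  0xC515 + 0x918E = 0x156A3 → wrap carry → 0x56A4
  0x56A4 + 0x7FDD = 0x0D681
  0xD681 + 0x59F1 = 0x13072 → wrap carry → 0x3073
  0x3073 + 0x83A4 = 0x0B417
  0xB417 + 0x929A = 0x146B1 → wrap carry → 0x46B2
One's-complement sum = 0x46B2.
Checksum = ~0x46B2 & 0xFFFF = 0xB94D.

B94D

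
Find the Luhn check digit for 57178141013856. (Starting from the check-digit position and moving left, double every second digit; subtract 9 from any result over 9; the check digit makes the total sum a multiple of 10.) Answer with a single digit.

Partial digits right→left: 6 5 8 3 1 0 1 4 1 8 7 1 7 5
Double every second digit counting from the check-digit position (so the 1st, 3rd, 5th, ... of the partial from the right).
  doubled (with −9 where >9): 3 7 2 2 2 5 5 → sum 26
  kept as-is: 5 3 0 4 8 1 5 → sum 26
Total = 26 + 26 = 52.
Check digit = (10 − (52 mod 10)) mod 10 = 8.

8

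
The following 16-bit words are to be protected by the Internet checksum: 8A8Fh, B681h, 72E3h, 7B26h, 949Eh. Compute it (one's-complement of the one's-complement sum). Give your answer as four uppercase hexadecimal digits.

One's-complement addition (fold any carry out of bit 15 back into bit 0):
  0x8A8F + 0xB681 = 0x14110 → wrap carry → 0x4111
  0x4111 + 0x72E3 = 0x0B3F4
  0xB3F4 + 0x7B26 = 0x12F1A → wrap carry → 0x2F1B
  0x2F1B + 0x949E = 0x0C3B9
One's-complement sum = 0xC3B9.
Checksum = ~0xC3B9 & 0xFFFF = 0x3C46.

3C46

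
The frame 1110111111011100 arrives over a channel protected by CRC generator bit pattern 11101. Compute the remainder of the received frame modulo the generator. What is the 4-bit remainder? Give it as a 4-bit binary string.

Modulo-2 division of 1110111111011100 by 11101:
  pos 0: 11101 XOR 11101 = 00000
  pos 5: 11111 XOR 11101 = 00010
  pos 8: 10011 XOR 11101 = 01110
  pos 9: 11101 XOR 11101 = 00000
Remainder = 0000 (zero — the frame passes the CRC check).

0000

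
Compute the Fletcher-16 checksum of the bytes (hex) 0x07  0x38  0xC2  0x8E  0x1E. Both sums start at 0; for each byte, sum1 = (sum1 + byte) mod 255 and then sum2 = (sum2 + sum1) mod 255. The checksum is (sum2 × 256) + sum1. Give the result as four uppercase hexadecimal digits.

Running sums (mod 255):
  after byte 0 (0x07): sum1=7, sum2=7
  after byte 1 (0x38): sum1=63, sum2=70
  after byte 2 (0xC2): sum1=2, sum2=72
  after byte 3 (0x8E): sum1=144, sum2=216
  after byte 4 (0x1E): sum1=174, sum2=135
Checksum = sum2·256 + sum1 = 135·256 + 174 = 34734 = 0x87AE.

87AE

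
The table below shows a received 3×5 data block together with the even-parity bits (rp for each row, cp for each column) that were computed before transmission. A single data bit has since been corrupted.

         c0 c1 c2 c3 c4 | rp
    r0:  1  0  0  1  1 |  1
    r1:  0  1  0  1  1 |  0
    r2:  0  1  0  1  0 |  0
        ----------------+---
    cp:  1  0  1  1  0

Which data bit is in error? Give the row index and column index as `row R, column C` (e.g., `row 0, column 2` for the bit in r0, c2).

Recompute each row's even parity and compare to rp:
  r0: data parity 1, sent rp 1 → ok
  r1: data parity 1, sent rp 0 → mismatch
  r2: data parity 0, sent rp 0 → ok
Recompute each column's even parity and compare to cp:
  c0: data parity 1, sent cp 1 → ok
  c1: data parity 0, sent cp 0 → ok
  c2: data parity 0, sent cp 1 → mismatch
  c3: data parity 1, sent cp 1 → ok
  c4: data parity 0, sent cp 0 → ok
Exactly one row (r1) and one column (c2) fail → the flipped bit is at their intersection.

row 1, column 2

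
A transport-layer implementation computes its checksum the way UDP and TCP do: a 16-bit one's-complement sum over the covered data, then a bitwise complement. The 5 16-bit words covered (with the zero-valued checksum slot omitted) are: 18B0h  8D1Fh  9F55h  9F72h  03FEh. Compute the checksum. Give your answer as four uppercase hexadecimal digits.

176A

One's-complement addition (fold any carry out of bit 15 back into bit 0):
  0x18B0 + 0x8D1F = 0x0A5CF
  0xA5CF + 0x9F55 = 0x14524 → wrap carry → 0x4525
  0x4525 + 0x9F72 = 0x0E497
  0xE497 + 0x03FE = 0x0E895
One's-complement sum = 0xE895.
Checksum = ~0xE895 & 0xFFFF = 0x176A.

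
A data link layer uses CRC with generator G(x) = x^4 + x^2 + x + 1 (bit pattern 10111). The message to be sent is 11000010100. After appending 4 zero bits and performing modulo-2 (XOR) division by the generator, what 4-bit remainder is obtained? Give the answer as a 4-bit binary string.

0011

Append 4 zeros: 110000101000000. Divide by 10111 (XOR where the leading bit is 1):
  pos 0: 11000 XOR 10111 = 01111
  pos 1: 11110 XOR 10111 = 01001
  pos 2: 10011 XOR 10111 = 00100
  pos 4: 10001 XOR 10111 = 00110
  pos 6: 11000 XOR 10111 = 01111
  pos 7: 11110 XOR 10111 = 01001
  pos 8: 10010 XOR 10111 = 00101
  pos 10: 10100 XOR 10111 = 00011
Remainder (last 4 bits) = 0011. This is the CRC / FCS.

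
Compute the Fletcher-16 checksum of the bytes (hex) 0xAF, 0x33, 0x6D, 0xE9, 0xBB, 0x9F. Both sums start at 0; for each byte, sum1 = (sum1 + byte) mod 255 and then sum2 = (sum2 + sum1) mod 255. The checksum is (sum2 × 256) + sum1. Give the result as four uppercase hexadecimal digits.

A895

Running sums (mod 255):
  after byte 0 (0xAF): sum1=175, sum2=175
  after byte 1 (0x33): sum1=226, sum2=146
  after byte 2 (0x6D): sum1=80, sum2=226
  after byte 3 (0xE9): sum1=58, sum2=29
  after byte 4 (0xBB): sum1=245, sum2=19
  after byte 5 (0x9F): sum1=149, sum2=168
Checksum = sum2·256 + sum1 = 168·256 + 149 = 43157 = 0xA895.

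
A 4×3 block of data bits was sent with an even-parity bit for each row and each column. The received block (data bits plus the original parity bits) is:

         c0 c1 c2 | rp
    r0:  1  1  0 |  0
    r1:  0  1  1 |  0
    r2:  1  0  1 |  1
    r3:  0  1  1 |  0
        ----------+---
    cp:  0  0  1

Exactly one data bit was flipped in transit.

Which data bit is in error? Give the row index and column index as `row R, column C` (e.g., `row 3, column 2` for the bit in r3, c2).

Recompute each row's even parity and compare to rp:
  r0: data parity 0, sent rp 0 → ok
  r1: data parity 0, sent rp 0 → ok
  r2: data parity 0, sent rp 1 → mismatch
  r3: data parity 0, sent rp 0 → ok
Recompute each column's even parity and compare to cp:
  c0: data parity 0, sent cp 0 → ok
  c1: data parity 1, sent cp 0 → mismatch
  c2: data parity 1, sent cp 1 → ok
Exactly one row (r2) and one column (c1) fail → the flipped bit is at their intersection.

row 2, column 1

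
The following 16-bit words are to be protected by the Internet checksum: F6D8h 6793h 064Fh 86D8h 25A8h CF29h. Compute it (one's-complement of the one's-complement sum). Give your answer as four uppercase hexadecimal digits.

One's-complement addition (fold any carry out of bit 15 back into bit 0):
  0xF6D8 + 0x6793 = 0x15E6B → wrap carry → 0x5E6C
  0x5E6C + 0x064F = 0x064BB
  0x64BB + 0x86D8 = 0x0EB93
  0xEB93 + 0x25A8 = 0x1113B → wrap carry → 0x113C
  0x113C + 0xCF29 = 0x0E065
One's-complement sum = 0xE065.
Checksum = ~0xE065 & 0xFFFF = 0x1F9A.

1F9A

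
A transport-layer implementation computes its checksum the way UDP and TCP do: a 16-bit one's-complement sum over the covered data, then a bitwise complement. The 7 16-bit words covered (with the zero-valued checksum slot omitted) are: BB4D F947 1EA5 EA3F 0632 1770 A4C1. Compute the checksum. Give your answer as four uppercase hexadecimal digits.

One's-complement addition (fold any carry out of bit 15 back into bit 0):
  0xBB4D + 0xF947 = 0x1B494 → wrap carry → 0xB495
  0xB495 + 0x1EA5 = 0x0D33A
  0xD33A + 0xEA3F = 0x1BD79 → wrap carry → 0xBD7A
  0xBD7A + 0x0632 = 0x0C3AC
  0xC3AC + 0x1770 = 0x0DB1C
  0xDB1C + 0xA4C1 = 0x17FDD → wrap carry → 0x7FDE
One's-complement sum = 0x7FDE.
Checksum = ~0x7FDE & 0xFFFF = 0x8021.

8021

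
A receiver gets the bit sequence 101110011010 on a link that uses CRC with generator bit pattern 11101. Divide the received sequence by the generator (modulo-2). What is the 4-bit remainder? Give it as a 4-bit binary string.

1101

Modulo-2 division of 101110011010 by 11101:
  pos 0: 10111 XOR 11101 = 01010
  pos 1: 10100 XOR 11101 = 01001
  pos 2: 10010 XOR 11101 = 01111
  pos 3: 11111 XOR 11101 = 00010
  pos 6: 10101 XOR 11101 = 01000
  pos 7: 10000 XOR 11101 = 01101
Remainder = 1101 (nonzero — an error is detected).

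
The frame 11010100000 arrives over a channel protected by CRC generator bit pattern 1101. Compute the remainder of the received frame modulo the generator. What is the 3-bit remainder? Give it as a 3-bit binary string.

011

Modulo-2 division of 11010100000 by 1101:
  pos 0: 1101 XOR 1101 = 0000
  pos 5: 1000 XOR 1101 = 0101
  pos 6: 1010 XOR 1101 = 0111
  pos 7: 1110 XOR 1101 = 0011
Remainder = 011 (nonzero — an error is detected).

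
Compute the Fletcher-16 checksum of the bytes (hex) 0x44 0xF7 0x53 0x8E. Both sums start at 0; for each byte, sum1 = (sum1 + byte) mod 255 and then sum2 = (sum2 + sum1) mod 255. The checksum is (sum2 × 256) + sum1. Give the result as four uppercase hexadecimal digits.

Running sums (mod 255):
  after byte 0 (0x44): sum1=68, sum2=68
  after byte 1 (0xF7): sum1=60, sum2=128
  after byte 2 (0x53): sum1=143, sum2=16
  after byte 3 (0x8E): sum1=30, sum2=46
Checksum = sum2·256 + sum1 = 46·256 + 30 = 11806 = 0x2E1E.

2E1E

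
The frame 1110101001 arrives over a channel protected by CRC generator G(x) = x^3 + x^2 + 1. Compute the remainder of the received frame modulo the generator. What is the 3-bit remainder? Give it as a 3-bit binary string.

Modulo-2 division of 1110101001 by 1101:
  pos 0: 1110 XOR 1101 = 0011
  pos 2: 1110 XOR 1101 = 0011
  pos 4: 1110 XOR 1101 = 0011
  pos 6: 1101 XOR 1101 = 0000
Remainder = 000 (zero — the frame passes the CRC check).

000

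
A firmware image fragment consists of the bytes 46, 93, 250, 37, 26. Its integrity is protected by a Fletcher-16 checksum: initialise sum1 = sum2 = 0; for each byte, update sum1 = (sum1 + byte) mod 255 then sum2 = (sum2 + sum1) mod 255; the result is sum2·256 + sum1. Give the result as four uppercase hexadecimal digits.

B1C5

Running sums (mod 255):
  after byte 0 (46): sum1=46, sum2=46
  after byte 1 (93): sum1=139, sum2=185
  after byte 2 (250): sum1=134, sum2=64
  after byte 3 (37): sum1=171, sum2=235
  after byte 4 (26): sum1=197, sum2=177
Checksum = sum2·256 + sum1 = 177·256 + 197 = 45509 = 0xB1C5.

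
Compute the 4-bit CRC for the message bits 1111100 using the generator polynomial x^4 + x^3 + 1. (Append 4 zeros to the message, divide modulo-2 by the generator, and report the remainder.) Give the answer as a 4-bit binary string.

1001

Append 4 zeros: 11111000000. Divide by 11001 (XOR where the leading bit is 1):
  pos 0: 11111 XOR 11001 = 00110
  pos 2: 11000 XOR 11001 = 00001
  pos 6: 10000 XOR 11001 = 01001
Remainder (last 4 bits) = 1001. This is the CRC / FCS.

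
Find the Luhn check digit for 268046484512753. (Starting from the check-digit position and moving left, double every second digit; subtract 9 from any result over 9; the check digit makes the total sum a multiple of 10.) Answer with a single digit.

Partial digits right→left: 3 5 7 2 1 5 4 8 4 6 4 0 8 6 2
Double every second digit counting from the check-digit position (so the 1st, 3rd, 5th, ... of the partial from the right).
  doubled (with −9 where >9): 6 5 2 8 8 8 7 4 → sum 48
  kept as-is: 5 2 5 8 6 0 6 → sum 32
Total = 48 + 32 = 80.
Check digit = (10 − (80 mod 10)) mod 10 = 0.

0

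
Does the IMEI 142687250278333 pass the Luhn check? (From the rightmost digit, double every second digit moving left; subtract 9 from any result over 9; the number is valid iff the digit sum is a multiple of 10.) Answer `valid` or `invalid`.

From the right, keep odd positions and double even positions (subtract 9 from any doubled value over 9):
  doubled (positions 2,4,...): 6 7 4 1 5 3 8 → sum 34
  kept (positions 1,3,...): 3 3 7 0 2 8 2 1 → sum 26
Total = 60.
60 mod 10 = 0, so the number is valid.

valid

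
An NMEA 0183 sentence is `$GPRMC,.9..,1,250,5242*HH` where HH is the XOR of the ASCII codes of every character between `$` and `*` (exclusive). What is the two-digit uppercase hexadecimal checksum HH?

XOR the ASCII codes of the payload characters:
  'G' = 0x47 → acc = 0x47
  'P' = 0x50 → acc = 0x17
  'R' = 0x52 → acc = 0x45
  'M' = 0x4D → acc = 0x08
  'C' = 0x43 → acc = 0x4B
  ',' = 0x2C → acc = 0x67
  '.' = 0x2E → acc = 0x49
  '9' = 0x39 → acc = 0x70
  '.' = 0x2E → acc = 0x5E
  '.' = 0x2E → acc = 0x70
  ',' = 0x2C → acc = 0x5C
  '1' = 0x31 → acc = 0x6D
  ',' = 0x2C → acc = 0x41
  '2' = 0x32 → acc = 0x73
  '5' = 0x35 → acc = 0x46
  '0' = 0x30 → acc = 0x76
  ',' = 0x2C → acc = 0x5A
  '5' = 0x35 → acc = 0x6F
  '2' = 0x32 → acc = 0x5D
  '4' = 0x34 → acc = 0x69
  '2' = 0x32 → acc = 0x5B
Checksum = 0x5B.

5B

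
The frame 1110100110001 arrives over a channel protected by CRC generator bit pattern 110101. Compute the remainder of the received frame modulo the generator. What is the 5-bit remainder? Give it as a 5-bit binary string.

Modulo-2 division of 1110100110001 by 110101:
  pos 0: 111010 XOR 110101 = 001111
  pos 2: 111101 XOR 110101 = 001000
  pos 4: 100010 XOR 110101 = 010111
  pos 5: 101110 XOR 110101 = 011011
  pos 6: 110110 XOR 110101 = 000011
Remainder = 00111 (nonzero — an error is detected).

00111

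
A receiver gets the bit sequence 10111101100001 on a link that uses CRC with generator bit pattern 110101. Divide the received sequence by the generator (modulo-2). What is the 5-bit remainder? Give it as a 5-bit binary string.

Modulo-2 division of 10111101100001 by 110101:
  pos 0: 101111 XOR 110101 = 011010
  pos 1: 110100 XOR 110101 = 000001
  pos 6: 111000 XOR 110101 = 001101
  pos 8: 110101 XOR 110101 = 000000
Remainder = 00000 (zero — the frame passes the CRC check).

00000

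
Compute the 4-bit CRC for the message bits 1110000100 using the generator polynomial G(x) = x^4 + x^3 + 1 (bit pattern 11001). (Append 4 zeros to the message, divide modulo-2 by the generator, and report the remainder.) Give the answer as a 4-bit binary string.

0111

Append 4 zeros: 11100001000000. Divide by 11001 (XOR where the leading bit is 1):
  pos 0: 11100 XOR 11001 = 00101
  pos 2: 10100 XOR 11001 = 01101
  pos 3: 11011 XOR 11001 = 00010
  pos 6: 10000 XOR 11001 = 01001
  pos 7: 10010 XOR 11001 = 01011
  pos 8: 10110 XOR 11001 = 01111
  pos 9: 11110 XOR 11001 = 00111
Remainder (last 4 bits) = 0111. This is the CRC / FCS.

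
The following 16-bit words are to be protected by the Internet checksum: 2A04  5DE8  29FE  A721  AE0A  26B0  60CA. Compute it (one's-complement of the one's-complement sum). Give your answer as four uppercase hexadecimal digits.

One's-complement addition (fold any carry out of bit 15 back into bit 0):
  0x2A04 + 0x5DE8 = 0x087EC
  0x87EC + 0x29FE = 0x0B1EA
  0xB1EA + 0xA721 = 0x1590B → wrap carry → 0x590C
  0x590C + 0xAE0A = 0x10716 → wrap carry → 0x0717
  0x0717 + 0x26B0 = 0x02DC7
  0x2DC7 + 0x60CA = 0x08E91
One's-complement sum = 0x8E91.
Checksum = ~0x8E91 & 0xFFFF = 0x716E.

716E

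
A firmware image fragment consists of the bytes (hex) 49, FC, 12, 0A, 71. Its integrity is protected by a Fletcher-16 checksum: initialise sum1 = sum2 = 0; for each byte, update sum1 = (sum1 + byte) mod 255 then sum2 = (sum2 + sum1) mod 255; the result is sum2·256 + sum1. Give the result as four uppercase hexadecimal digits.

Running sums (mod 255):
  after byte 0 (49): sum1=73, sum2=73
  after byte 1 (FC): sum1=70, sum2=143
  after byte 2 (12): sum1=88, sum2=231
  after byte 3 (0A): sum1=98, sum2=74
  after byte 4 (71): sum1=211, sum2=30
Checksum = sum2·256 + sum1 = 30·256 + 211 = 7891 = 0x1ED3.

1ED3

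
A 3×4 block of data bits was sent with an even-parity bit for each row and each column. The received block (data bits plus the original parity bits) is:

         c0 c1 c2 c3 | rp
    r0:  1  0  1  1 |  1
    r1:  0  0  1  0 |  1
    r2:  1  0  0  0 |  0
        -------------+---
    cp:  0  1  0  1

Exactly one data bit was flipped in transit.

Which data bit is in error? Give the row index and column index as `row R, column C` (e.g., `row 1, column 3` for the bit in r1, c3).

Recompute each row's even parity and compare to rp:
  r0: data parity 1, sent rp 1 → ok
  r1: data parity 1, sent rp 1 → ok
  r2: data parity 1, sent rp 0 → mismatch
Recompute each column's even parity and compare to cp:
  c0: data parity 0, sent cp 0 → ok
  c1: data parity 0, sent cp 1 → mismatch
  c2: data parity 0, sent cp 0 → ok
  c3: data parity 1, sent cp 1 → ok
Exactly one row (r2) and one column (c1) fail → the flipped bit is at their intersection.

row 2, column 1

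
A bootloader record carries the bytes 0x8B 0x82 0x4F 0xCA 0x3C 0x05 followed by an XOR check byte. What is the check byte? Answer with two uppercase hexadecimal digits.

B5

XOR the bytes together:
  start with 0x8B
  0x8B ⊕ 0x82 = 0x09
  0x09 ⊕ 0x4F = 0x46
  0x46 ⊕ 0xCA = 0x8C
  0x8C ⊕ 0x3C = 0xB0
  0xB0 ⊕ 0x05 = 0xB5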